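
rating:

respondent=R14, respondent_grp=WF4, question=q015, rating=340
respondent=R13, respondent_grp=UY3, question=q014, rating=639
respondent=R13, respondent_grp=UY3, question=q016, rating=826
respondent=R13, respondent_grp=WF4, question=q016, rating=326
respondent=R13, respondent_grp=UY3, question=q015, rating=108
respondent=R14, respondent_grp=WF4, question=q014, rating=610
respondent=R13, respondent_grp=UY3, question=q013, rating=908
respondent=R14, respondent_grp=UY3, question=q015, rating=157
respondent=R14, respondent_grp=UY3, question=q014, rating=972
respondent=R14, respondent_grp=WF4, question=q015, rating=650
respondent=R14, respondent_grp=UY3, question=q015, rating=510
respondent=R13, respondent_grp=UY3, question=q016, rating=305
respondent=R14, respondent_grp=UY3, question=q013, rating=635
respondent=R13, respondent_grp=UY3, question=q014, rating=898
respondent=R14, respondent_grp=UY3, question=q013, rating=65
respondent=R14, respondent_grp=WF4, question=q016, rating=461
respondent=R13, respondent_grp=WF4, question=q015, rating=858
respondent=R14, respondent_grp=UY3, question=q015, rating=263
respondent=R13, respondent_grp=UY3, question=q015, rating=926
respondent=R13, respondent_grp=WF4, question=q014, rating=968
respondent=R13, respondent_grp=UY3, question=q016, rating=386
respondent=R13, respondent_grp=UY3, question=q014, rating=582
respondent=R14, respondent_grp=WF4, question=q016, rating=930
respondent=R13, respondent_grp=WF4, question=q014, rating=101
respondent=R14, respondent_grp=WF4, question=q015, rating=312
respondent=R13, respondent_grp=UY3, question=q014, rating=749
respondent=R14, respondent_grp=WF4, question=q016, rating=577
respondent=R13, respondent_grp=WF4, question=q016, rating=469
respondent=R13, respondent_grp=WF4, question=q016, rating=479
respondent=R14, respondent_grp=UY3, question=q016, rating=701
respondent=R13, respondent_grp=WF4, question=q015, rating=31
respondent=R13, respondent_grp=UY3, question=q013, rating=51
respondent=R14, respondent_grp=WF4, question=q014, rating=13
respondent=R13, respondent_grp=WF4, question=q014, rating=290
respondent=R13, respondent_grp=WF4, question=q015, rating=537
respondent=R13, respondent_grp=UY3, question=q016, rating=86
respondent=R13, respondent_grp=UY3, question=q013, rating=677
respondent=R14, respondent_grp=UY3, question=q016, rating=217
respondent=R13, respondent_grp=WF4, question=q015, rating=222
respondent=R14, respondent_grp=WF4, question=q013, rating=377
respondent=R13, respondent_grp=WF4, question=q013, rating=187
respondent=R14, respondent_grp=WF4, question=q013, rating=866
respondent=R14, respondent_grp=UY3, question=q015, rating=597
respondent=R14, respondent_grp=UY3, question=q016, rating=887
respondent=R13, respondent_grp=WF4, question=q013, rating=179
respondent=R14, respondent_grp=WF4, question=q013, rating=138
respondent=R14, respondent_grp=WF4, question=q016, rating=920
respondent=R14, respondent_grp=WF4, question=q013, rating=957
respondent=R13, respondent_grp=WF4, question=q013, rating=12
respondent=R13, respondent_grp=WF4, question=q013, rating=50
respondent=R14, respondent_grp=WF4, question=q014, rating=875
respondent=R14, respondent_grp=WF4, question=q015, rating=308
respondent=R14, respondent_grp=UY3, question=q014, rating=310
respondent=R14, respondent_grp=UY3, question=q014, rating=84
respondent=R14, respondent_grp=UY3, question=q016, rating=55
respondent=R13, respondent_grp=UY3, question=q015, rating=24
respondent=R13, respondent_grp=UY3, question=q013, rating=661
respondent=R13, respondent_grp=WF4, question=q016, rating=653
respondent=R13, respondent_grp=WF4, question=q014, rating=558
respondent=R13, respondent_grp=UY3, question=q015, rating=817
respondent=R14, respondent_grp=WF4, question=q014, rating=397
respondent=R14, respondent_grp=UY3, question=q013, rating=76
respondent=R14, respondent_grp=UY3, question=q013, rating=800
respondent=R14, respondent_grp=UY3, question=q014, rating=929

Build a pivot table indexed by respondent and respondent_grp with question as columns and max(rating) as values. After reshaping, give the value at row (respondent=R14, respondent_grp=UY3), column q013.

Rows with respondent=R14, respondent_grp=UY3 and question=q013: rating values are 635, 65, 76, 800.
max(635, 65, 76, 800) = 800.

800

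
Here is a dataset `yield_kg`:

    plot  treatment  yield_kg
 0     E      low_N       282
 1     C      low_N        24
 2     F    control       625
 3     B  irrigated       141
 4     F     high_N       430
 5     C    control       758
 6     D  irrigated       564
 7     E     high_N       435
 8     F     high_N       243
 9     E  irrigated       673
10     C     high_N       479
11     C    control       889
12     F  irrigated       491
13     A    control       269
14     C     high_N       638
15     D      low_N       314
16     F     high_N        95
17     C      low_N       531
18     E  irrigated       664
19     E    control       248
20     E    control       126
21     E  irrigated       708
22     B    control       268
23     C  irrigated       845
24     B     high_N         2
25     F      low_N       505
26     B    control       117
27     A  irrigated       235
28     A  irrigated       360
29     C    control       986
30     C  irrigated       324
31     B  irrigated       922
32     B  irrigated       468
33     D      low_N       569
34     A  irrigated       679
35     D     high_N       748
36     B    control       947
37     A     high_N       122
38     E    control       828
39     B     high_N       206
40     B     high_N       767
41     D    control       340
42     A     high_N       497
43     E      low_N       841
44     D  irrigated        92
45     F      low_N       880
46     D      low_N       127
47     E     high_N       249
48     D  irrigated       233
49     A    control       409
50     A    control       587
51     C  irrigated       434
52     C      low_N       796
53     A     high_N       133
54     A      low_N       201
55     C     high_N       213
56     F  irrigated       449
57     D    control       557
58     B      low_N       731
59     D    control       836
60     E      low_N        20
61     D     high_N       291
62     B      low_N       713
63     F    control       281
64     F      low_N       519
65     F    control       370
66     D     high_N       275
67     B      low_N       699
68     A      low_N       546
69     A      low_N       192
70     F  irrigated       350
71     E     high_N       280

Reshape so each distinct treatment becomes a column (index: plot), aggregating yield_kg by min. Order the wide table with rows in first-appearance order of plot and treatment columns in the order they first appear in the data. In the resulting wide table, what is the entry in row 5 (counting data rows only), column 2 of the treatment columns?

340

With rows in first-appearance order of plot, row 5 is plot=D. treatment columns in first-appearance order: low_N, control, irrigated, high_N; column 2 is control.
Long rows with plot=D, treatment=control: min(340, 557, 836) = 340.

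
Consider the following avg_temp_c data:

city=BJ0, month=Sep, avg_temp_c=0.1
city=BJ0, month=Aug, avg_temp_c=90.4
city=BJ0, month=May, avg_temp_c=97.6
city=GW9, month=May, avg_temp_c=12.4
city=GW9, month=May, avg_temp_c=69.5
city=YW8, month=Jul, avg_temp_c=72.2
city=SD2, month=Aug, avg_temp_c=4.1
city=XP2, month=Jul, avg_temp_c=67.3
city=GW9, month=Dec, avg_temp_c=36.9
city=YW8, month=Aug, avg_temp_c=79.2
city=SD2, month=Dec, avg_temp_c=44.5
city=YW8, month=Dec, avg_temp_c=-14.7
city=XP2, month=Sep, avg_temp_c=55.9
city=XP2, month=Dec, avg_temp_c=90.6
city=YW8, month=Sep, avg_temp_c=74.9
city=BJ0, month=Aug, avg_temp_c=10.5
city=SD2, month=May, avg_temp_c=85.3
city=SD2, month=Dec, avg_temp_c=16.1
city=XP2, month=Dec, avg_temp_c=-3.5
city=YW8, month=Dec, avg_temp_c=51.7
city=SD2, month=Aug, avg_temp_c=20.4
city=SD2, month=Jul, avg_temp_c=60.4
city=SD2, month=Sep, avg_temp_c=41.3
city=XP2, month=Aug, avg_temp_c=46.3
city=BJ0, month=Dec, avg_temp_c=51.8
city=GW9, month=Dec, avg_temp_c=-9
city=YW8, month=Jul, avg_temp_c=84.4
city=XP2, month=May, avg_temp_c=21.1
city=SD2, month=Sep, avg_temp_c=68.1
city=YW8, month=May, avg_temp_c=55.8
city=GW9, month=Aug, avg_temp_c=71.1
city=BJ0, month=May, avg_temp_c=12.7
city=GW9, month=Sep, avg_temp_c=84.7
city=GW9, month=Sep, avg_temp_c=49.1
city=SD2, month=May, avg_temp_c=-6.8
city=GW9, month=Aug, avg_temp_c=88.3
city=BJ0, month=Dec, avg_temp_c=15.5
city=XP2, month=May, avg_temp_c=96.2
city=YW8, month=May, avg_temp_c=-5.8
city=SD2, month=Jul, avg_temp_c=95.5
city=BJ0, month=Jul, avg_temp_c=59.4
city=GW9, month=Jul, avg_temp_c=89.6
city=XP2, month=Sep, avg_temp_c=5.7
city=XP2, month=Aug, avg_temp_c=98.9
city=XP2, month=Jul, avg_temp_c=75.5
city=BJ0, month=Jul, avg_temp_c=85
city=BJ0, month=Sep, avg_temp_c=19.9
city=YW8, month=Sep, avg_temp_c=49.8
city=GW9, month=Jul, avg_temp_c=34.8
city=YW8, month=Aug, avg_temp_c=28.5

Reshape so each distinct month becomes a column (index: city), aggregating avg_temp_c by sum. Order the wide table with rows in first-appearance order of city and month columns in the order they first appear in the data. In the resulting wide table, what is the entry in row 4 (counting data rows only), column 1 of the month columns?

109.4

With rows in first-appearance order of city, row 4 is city=SD2. month columns in first-appearance order: Sep, Aug, May, Jul, Dec; column 1 is Sep.
Long rows with city=SD2, month=Sep: 41.3 + 68.1 = 109.4.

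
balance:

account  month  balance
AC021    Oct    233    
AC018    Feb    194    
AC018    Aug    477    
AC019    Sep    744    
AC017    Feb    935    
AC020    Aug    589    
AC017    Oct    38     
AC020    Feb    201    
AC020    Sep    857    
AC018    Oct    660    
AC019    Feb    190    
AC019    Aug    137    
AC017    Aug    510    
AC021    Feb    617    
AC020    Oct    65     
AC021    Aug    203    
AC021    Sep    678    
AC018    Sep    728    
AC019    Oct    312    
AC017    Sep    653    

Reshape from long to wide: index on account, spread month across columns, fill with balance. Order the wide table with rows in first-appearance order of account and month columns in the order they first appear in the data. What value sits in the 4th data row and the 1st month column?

With rows in first-appearance order of account, row 4 is account=AC017. month columns in first-appearance order: Oct, Feb, Aug, Sep; column 1 is Oct.
Long rows with account=AC017, month=Oct: balance = 38.

38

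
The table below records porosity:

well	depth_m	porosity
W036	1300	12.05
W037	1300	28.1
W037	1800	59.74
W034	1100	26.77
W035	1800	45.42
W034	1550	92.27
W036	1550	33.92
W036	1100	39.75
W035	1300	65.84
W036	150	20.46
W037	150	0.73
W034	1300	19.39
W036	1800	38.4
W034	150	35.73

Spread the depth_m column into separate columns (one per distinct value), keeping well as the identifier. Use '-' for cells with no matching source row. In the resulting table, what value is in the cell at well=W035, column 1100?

-

No long-format row has well=W035 and depth_m=1100, so the cell is -.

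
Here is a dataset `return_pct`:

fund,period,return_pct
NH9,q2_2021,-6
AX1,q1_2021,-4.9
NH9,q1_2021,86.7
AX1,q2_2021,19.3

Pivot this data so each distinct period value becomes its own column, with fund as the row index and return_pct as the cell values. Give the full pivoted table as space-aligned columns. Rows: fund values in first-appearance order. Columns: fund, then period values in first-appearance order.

fund  q2_2021  q1_2021
NH9   -6       86.7   
AX1   19.3     -4.9   

Columns: fund plus the 2 distinct period values (q2_2021, q1_2021).
For example, row NH9 column q2_2021 takes return_pct=-6 from the long row (NH9, q2_2021).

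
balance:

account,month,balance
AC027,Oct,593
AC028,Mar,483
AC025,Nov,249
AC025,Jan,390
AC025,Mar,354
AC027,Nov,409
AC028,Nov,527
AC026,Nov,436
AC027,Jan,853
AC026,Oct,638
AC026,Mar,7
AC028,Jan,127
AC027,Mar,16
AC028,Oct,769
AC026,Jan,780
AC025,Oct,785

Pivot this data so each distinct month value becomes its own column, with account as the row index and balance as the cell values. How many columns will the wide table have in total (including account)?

5

1 column for account plus 4 distinct month values → 5 columns.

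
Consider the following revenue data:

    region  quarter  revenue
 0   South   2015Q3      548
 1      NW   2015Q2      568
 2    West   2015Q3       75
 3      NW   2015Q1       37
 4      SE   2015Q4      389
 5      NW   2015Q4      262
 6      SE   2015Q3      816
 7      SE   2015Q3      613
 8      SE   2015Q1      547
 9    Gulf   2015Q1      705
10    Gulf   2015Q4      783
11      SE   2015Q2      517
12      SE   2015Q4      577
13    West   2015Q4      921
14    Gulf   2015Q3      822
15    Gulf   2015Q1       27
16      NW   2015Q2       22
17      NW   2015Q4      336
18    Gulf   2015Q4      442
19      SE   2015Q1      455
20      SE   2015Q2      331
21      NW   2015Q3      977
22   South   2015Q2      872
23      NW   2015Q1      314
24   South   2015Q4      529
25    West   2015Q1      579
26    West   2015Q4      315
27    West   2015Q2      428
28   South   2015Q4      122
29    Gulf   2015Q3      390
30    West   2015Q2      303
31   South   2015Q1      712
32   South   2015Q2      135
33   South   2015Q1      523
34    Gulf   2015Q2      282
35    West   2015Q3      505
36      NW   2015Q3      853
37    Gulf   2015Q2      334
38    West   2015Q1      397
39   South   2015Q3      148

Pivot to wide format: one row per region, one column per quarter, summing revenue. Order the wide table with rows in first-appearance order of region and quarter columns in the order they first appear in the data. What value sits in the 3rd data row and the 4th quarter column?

With rows in first-appearance order of region, row 3 is region=West. quarter columns in first-appearance order: 2015Q3, 2015Q2, 2015Q1, 2015Q4; column 4 is 2015Q4.
Long rows with region=West, quarter=2015Q4: 921 + 315 = 1236.

1236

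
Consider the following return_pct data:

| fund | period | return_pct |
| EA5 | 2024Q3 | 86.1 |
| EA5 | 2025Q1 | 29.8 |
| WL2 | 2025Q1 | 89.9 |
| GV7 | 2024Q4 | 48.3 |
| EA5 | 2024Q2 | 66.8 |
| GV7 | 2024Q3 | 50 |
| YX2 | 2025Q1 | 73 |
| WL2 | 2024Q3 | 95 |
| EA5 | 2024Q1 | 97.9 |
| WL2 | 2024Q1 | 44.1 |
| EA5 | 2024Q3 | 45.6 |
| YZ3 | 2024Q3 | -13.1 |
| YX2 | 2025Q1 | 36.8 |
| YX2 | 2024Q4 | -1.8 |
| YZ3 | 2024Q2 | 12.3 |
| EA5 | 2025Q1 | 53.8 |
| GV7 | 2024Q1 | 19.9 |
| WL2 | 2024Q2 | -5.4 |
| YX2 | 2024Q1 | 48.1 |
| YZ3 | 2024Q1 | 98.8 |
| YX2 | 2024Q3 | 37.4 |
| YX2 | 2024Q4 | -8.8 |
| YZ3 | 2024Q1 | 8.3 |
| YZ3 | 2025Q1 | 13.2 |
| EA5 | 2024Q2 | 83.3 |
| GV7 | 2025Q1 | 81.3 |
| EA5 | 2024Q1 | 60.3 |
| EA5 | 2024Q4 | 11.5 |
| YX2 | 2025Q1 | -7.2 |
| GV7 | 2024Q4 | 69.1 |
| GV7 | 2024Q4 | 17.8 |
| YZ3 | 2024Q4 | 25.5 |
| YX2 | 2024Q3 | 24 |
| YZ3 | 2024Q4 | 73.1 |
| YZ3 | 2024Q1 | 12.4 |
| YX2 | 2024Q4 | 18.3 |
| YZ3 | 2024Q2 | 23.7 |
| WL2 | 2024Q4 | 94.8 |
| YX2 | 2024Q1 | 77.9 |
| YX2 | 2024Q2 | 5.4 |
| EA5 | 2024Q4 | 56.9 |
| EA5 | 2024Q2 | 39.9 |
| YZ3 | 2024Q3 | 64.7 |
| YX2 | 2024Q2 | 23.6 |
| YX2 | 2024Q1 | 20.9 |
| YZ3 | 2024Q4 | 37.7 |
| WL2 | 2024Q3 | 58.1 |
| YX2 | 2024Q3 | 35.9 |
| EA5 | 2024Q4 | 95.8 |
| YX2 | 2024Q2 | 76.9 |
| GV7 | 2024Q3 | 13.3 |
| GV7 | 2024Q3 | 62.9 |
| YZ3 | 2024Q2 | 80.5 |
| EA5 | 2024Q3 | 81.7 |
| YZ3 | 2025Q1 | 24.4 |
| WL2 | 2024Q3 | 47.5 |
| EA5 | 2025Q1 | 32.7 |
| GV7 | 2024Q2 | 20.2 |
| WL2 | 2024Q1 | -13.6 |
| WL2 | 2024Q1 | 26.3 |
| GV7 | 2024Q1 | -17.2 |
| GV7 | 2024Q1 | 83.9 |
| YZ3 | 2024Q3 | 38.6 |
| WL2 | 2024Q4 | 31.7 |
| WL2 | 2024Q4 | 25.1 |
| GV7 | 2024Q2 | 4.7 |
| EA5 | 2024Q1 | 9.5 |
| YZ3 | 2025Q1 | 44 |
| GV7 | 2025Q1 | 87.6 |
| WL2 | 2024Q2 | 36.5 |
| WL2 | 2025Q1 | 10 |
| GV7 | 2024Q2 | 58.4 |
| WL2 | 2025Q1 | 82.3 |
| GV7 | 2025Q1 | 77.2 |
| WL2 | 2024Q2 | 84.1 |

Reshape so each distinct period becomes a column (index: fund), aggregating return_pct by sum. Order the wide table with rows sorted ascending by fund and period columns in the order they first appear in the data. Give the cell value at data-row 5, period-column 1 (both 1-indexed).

90.2

With rows sorted ascending by fund, row 5 is fund=YZ3. period columns in first-appearance order: 2024Q3, 2025Q1, 2024Q4, 2024Q2, 2024Q1; column 1 is 2024Q3.
Long rows with fund=YZ3, period=2024Q3: -13.1 + 64.7 + 38.6 = 90.2.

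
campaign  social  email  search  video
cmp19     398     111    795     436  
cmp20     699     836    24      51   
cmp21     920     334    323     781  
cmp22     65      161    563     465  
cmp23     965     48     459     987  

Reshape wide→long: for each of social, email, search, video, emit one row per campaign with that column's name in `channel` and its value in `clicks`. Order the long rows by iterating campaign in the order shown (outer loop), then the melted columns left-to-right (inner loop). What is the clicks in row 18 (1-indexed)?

48

20 rows total (5 × 4). Row 18: index ⌊(18-1)/4⌋ = 4 into campaign → cmp23; (18-1) mod 4 = 1 into the melted columns → email.
So row 18 is (cmp23, email, 48); clicks = 48.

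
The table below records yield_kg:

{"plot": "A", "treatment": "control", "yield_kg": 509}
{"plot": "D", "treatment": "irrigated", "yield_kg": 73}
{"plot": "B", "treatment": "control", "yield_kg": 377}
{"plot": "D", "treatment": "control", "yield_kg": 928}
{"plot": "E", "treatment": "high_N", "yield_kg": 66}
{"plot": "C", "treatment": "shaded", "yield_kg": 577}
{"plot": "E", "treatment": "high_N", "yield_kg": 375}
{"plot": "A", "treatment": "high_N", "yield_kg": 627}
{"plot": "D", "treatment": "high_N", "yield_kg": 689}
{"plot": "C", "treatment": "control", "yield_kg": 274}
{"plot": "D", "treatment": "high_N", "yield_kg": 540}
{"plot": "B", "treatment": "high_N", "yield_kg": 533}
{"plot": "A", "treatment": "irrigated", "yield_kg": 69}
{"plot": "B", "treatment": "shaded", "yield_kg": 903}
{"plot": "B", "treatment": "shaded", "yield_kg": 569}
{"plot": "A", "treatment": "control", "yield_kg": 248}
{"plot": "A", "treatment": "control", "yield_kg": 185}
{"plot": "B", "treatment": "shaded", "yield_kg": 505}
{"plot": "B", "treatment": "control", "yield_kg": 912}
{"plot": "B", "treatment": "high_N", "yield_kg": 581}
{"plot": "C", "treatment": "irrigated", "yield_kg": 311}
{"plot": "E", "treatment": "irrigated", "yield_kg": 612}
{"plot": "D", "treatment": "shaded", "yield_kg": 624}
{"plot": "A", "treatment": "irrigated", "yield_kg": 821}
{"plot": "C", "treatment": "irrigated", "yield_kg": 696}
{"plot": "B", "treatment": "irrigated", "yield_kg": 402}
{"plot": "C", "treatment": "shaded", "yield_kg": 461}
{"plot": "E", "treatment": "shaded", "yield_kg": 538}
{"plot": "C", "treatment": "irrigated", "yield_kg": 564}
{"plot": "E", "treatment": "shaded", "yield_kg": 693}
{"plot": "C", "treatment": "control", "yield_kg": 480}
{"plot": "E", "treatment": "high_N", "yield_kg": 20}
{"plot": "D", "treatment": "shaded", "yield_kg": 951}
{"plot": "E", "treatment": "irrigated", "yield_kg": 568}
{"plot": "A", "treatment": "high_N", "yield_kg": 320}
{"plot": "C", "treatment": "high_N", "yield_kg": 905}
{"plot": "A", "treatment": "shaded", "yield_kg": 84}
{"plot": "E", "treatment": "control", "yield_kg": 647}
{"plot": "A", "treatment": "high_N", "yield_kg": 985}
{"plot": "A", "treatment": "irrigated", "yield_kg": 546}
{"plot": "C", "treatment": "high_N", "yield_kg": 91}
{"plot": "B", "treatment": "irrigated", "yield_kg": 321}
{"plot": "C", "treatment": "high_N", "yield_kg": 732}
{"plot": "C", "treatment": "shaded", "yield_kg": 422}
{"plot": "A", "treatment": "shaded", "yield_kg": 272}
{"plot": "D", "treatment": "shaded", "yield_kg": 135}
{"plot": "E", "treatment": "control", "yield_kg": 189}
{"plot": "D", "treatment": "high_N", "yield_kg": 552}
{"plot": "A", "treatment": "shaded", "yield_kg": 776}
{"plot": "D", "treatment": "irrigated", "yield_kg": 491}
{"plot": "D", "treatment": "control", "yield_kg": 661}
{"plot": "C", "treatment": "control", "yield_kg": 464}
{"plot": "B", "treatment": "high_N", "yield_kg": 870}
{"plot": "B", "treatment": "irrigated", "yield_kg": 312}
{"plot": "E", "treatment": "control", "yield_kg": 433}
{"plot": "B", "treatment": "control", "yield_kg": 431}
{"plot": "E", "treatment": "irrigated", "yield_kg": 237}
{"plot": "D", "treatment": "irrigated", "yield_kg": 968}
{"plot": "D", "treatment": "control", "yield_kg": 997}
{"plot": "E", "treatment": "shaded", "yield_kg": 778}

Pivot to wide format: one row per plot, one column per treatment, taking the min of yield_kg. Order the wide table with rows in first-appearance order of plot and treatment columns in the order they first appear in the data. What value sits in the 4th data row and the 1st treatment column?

189

With rows in first-appearance order of plot, row 4 is plot=E. treatment columns in first-appearance order: control, irrigated, high_N, shaded; column 1 is control.
Long rows with plot=E, treatment=control: min(647, 189, 433) = 189.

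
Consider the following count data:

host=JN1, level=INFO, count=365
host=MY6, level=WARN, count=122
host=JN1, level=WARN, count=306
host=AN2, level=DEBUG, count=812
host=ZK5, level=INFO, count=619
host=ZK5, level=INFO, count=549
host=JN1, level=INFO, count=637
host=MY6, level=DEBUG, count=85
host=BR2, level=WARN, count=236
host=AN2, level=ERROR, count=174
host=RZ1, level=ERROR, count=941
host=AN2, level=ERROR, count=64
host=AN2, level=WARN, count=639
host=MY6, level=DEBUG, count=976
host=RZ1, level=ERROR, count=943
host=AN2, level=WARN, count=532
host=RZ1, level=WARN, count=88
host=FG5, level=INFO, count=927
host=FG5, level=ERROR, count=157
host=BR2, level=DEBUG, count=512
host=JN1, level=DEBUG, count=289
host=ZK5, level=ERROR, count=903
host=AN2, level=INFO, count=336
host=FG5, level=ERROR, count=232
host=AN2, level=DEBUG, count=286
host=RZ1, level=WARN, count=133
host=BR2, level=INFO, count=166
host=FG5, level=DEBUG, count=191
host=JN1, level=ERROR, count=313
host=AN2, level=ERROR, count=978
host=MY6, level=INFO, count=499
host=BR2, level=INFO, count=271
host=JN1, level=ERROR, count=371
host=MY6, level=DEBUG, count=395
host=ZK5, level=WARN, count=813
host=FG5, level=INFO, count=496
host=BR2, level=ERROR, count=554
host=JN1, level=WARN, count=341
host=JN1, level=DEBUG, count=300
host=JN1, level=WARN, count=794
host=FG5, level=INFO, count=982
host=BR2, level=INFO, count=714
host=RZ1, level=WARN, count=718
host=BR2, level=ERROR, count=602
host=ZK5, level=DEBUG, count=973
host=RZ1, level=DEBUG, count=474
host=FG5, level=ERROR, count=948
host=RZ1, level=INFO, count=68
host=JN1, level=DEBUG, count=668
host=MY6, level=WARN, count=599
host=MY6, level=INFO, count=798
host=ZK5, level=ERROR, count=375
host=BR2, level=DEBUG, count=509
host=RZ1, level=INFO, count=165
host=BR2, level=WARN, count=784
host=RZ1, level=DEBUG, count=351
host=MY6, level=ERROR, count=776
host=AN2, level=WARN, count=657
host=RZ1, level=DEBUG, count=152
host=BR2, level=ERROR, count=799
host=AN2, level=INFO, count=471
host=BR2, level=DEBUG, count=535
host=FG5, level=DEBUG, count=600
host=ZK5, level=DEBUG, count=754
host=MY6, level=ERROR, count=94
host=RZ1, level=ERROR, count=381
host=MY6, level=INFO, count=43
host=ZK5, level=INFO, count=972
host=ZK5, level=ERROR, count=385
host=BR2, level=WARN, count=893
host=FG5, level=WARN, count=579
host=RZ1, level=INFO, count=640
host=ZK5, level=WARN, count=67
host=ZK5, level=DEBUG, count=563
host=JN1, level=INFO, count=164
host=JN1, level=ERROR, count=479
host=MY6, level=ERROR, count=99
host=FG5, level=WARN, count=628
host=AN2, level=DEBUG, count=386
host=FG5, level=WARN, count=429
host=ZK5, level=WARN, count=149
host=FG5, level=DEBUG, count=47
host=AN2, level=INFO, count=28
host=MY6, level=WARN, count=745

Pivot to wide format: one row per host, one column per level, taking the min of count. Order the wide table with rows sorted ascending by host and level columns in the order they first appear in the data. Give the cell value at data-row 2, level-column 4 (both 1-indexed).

With rows sorted ascending by host, row 2 is host=BR2. level columns in first-appearance order: INFO, WARN, DEBUG, ERROR; column 4 is ERROR.
Long rows with host=BR2, level=ERROR: min(554, 602, 799) = 554.

554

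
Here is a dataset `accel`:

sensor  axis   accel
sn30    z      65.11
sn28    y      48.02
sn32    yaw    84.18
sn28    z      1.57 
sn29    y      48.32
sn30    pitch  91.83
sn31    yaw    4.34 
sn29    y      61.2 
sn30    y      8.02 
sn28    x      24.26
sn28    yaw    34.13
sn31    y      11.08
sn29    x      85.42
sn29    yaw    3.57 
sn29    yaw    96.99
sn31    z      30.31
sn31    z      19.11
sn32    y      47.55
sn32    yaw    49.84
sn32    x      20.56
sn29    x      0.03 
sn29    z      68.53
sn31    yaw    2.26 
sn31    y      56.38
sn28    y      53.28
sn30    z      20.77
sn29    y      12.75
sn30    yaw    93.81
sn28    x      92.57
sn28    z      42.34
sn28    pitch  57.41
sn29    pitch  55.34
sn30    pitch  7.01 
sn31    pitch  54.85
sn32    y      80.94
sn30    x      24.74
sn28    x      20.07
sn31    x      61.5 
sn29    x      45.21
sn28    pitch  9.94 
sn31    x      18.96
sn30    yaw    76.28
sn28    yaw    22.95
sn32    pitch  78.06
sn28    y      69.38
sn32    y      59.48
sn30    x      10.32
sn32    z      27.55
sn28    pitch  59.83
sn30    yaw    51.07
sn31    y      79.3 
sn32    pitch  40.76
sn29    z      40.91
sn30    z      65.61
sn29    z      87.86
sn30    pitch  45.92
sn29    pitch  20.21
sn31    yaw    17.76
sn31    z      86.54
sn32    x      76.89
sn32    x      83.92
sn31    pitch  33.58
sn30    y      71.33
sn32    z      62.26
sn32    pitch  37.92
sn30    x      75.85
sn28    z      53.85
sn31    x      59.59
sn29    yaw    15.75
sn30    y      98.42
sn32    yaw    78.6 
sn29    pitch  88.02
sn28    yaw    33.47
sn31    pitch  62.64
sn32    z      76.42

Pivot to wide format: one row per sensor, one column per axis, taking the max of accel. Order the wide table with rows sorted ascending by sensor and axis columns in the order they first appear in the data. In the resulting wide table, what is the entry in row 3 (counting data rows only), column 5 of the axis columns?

With rows sorted ascending by sensor, row 3 is sensor=sn30. axis columns in first-appearance order: z, y, yaw, pitch, x; column 5 is x.
Long rows with sensor=sn30, axis=x: max(24.74, 10.32, 75.85) = 75.85.

75.85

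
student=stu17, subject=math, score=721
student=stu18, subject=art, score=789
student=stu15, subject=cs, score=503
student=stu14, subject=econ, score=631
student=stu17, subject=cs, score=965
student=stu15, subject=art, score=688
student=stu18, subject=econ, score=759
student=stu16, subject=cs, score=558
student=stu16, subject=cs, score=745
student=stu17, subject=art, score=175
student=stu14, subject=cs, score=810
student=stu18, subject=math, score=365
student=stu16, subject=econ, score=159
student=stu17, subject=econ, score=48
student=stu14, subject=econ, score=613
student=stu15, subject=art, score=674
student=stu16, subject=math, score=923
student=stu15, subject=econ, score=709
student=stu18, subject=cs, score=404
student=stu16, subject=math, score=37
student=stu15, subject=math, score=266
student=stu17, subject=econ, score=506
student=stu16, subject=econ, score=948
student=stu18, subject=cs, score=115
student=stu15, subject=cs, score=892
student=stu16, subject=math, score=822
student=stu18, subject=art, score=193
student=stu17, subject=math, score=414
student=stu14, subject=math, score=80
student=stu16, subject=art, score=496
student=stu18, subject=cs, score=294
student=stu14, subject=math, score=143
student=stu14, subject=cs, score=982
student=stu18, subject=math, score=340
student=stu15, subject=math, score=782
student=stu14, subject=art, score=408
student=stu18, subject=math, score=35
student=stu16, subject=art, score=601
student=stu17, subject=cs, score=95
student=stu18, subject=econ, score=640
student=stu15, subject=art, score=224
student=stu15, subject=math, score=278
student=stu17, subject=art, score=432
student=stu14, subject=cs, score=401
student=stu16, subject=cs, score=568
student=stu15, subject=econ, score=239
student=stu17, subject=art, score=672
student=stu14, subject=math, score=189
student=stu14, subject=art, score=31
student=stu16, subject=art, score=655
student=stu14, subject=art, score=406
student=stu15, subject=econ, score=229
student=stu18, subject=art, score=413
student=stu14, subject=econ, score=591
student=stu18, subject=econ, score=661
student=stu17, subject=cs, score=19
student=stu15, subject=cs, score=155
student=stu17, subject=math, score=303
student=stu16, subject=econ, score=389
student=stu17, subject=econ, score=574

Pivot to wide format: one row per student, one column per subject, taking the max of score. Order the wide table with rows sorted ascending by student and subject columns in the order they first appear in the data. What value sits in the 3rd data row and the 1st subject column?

923

With rows sorted ascending by student, row 3 is student=stu16. subject columns in first-appearance order: math, art, cs, econ; column 1 is math.
Long rows with student=stu16, subject=math: max(923, 37, 822) = 923.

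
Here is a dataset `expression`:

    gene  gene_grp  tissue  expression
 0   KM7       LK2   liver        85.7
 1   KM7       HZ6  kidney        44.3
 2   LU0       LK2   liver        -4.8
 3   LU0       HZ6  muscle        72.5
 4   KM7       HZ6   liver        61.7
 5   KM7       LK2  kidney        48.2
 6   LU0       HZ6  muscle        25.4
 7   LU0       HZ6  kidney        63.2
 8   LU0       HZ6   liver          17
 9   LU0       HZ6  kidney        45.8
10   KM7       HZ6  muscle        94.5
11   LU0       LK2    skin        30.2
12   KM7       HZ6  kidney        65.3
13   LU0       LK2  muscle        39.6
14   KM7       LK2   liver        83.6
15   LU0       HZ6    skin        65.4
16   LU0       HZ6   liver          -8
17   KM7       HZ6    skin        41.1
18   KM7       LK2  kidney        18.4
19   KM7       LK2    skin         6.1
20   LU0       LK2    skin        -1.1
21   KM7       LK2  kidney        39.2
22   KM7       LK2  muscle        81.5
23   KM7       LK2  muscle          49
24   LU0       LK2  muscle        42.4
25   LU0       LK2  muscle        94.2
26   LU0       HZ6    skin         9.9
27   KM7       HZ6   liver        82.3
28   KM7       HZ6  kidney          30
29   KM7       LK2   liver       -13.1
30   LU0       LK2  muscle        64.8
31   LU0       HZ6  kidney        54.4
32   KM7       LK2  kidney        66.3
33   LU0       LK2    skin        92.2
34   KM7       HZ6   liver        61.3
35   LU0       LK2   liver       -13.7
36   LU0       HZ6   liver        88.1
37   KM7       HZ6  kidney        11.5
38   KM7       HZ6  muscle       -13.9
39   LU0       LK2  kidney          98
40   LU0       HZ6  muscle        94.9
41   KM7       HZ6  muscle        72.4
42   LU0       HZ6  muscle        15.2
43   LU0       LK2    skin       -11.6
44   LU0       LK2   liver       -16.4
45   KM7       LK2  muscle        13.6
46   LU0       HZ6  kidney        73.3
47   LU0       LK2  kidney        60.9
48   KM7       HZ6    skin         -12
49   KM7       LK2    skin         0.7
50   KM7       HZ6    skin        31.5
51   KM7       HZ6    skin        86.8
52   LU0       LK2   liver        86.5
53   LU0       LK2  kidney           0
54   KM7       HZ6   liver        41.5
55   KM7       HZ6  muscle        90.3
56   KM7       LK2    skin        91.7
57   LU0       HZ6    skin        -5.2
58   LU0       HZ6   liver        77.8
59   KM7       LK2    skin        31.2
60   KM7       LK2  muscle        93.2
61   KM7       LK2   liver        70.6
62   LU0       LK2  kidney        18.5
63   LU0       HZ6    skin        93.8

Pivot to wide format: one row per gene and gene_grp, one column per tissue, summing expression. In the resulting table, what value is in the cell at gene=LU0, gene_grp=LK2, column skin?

Rows with gene=LU0, gene_grp=LK2 and tissue=skin: expression values are 30.2, -1.1, 92.2, -11.6.
30.2 + -1.1 + 92.2 + -11.6 = 109.7.

109.7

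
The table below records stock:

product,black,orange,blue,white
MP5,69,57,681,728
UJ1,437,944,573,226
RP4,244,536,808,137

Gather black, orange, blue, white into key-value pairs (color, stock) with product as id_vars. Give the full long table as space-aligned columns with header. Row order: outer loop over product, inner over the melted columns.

product  color   stock
MP5      black   69   
MP5      orange  57   
MP5      blue    681  
MP5      white   728  
UJ1      black   437  
UJ1      orange  944  
UJ1      blue    573  
UJ1      white   226  
RP4      black   244  
RP4      orange  536  
RP4      blue    808  
RP4      white   137  

Each (product, column) pair becomes one row: 3 × 4 = 12 rows.
For example, (MP5, black) → stock=69.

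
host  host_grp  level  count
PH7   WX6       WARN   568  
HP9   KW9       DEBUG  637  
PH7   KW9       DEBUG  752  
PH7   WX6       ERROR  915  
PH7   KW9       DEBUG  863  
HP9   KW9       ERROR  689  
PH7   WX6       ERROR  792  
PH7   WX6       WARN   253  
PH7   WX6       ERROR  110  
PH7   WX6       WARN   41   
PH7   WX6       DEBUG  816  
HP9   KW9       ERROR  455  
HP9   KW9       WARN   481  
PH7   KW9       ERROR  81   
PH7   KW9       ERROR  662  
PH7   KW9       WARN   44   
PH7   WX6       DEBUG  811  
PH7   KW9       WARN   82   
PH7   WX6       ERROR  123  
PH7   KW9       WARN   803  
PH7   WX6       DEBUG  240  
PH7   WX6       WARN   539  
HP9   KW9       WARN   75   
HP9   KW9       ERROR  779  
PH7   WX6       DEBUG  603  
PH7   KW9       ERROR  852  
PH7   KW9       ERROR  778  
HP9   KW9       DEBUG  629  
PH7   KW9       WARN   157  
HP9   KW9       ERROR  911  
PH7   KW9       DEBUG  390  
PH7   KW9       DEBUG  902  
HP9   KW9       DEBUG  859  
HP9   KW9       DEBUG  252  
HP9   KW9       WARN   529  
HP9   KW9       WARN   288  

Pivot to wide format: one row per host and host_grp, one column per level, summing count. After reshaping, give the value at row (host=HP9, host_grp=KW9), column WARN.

Rows with host=HP9, host_grp=KW9 and level=WARN: count values are 481, 75, 529, 288.
481 + 75 + 529 + 288 = 1373.

1373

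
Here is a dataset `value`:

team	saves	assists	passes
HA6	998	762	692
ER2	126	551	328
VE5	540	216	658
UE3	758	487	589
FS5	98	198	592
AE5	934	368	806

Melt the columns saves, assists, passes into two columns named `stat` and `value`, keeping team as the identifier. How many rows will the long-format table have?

6 team values × 3 melted columns = 18 rows.

18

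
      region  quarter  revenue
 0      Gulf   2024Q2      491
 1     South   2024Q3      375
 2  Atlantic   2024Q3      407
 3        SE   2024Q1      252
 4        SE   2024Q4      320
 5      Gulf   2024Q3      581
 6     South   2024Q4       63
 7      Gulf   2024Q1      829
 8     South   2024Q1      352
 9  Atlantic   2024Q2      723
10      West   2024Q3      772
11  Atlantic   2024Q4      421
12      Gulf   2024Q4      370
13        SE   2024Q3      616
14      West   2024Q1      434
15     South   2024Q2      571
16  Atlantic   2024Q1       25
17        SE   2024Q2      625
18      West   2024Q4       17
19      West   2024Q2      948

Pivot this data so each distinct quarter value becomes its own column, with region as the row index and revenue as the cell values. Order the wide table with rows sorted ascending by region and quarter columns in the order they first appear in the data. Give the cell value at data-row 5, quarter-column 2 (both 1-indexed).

772

With rows sorted ascending by region, row 5 is region=West. quarter columns in first-appearance order: 2024Q2, 2024Q3, 2024Q1, 2024Q4; column 2 is 2024Q3.
Long rows with region=West, quarter=2024Q3: revenue = 772.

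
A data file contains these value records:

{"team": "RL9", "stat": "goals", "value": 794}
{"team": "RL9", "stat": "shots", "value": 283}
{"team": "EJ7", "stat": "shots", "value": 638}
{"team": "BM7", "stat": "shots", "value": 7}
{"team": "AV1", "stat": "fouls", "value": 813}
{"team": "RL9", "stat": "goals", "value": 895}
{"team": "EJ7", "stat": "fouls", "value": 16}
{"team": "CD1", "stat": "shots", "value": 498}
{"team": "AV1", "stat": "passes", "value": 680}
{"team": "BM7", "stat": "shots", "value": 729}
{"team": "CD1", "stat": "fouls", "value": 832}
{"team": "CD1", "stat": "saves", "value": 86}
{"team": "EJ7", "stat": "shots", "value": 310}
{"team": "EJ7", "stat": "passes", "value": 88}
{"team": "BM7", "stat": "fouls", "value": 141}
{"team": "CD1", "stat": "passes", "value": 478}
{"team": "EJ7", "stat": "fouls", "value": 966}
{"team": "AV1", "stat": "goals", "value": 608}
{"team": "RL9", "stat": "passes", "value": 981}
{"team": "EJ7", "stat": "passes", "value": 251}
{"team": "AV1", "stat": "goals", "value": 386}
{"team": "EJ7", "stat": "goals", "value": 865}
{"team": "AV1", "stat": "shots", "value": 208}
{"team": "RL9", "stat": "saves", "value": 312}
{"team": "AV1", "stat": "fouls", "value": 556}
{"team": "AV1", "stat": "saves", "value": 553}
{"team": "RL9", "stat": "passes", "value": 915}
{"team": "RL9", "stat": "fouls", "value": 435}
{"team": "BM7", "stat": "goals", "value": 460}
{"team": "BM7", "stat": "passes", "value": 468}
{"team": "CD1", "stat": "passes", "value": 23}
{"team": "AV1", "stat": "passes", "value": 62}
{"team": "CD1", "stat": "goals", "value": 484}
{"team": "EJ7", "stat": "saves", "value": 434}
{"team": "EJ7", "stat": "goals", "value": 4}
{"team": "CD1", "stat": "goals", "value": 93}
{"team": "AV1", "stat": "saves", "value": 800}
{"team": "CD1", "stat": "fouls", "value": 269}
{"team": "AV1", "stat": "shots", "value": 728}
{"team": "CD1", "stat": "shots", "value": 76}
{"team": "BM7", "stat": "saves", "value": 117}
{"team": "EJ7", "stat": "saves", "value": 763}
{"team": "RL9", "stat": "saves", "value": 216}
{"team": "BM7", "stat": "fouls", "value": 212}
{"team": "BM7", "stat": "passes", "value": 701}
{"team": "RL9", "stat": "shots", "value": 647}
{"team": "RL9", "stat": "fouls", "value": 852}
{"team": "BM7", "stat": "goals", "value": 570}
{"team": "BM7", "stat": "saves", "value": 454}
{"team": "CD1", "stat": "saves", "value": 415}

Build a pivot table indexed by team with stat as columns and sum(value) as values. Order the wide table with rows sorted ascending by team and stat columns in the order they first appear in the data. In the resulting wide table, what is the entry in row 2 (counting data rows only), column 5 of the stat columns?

With rows sorted ascending by team, row 2 is team=BM7. stat columns in first-appearance order: goals, shots, fouls, passes, saves; column 5 is saves.
Long rows with team=BM7, stat=saves: 117 + 454 = 571.

571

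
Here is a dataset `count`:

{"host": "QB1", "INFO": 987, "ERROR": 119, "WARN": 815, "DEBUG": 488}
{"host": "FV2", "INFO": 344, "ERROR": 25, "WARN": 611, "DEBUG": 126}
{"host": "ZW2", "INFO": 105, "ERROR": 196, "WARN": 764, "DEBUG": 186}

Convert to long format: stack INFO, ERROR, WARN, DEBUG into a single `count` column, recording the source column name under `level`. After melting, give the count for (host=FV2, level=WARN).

611

Unpivoting turns each (host, wide-column) pair into one long row.
The wide cell at row FV2, column WARN holds 611, so the long row (FV2, WARN) has count=611.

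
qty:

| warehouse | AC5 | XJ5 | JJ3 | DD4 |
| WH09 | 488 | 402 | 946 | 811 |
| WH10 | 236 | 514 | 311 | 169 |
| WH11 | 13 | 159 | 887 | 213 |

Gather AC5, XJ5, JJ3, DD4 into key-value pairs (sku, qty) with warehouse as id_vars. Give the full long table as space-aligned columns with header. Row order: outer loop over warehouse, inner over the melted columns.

warehouse  sku  qty
WH09       AC5  488
WH09       XJ5  402
WH09       JJ3  946
WH09       DD4  811
WH10       AC5  236
WH10       XJ5  514
WH10       JJ3  311
WH10       DD4  169
WH11       AC5  13 
WH11       XJ5  159
WH11       JJ3  887
WH11       DD4  213

Each (warehouse, column) pair becomes one row: 3 × 4 = 12 rows.
For example, (WH09, AC5) → qty=488.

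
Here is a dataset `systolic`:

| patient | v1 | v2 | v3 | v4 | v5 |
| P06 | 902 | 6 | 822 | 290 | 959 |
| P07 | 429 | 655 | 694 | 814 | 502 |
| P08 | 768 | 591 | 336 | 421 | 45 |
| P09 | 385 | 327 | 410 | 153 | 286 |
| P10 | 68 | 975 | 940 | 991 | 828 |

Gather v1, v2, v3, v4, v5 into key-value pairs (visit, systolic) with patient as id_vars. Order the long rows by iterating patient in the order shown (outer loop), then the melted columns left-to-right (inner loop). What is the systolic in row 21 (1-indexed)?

68

25 rows total (5 × 5). Row 21: index ⌊(21-1)/5⌋ = 4 into patient → P10; (21-1) mod 5 = 0 into the melted columns → v1.
So row 21 is (P10, v1, 68); systolic = 68.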